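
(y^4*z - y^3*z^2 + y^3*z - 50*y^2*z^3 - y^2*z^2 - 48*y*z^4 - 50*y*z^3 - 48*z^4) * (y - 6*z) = y^5*z - 7*y^4*z^2 + y^4*z - 44*y^3*z^3 - 7*y^3*z^2 + 252*y^2*z^4 - 44*y^2*z^3 + 288*y*z^5 + 252*y*z^4 + 288*z^5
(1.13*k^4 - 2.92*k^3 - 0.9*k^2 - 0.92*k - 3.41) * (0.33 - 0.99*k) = -1.1187*k^5 + 3.2637*k^4 - 0.0726*k^3 + 0.6138*k^2 + 3.0723*k - 1.1253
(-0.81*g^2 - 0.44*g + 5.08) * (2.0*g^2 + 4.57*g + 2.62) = -1.62*g^4 - 4.5817*g^3 + 6.027*g^2 + 22.0628*g + 13.3096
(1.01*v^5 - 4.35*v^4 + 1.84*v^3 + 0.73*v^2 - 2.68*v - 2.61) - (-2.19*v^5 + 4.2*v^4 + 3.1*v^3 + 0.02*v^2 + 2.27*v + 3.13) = 3.2*v^5 - 8.55*v^4 - 1.26*v^3 + 0.71*v^2 - 4.95*v - 5.74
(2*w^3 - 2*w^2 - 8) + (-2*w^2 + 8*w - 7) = 2*w^3 - 4*w^2 + 8*w - 15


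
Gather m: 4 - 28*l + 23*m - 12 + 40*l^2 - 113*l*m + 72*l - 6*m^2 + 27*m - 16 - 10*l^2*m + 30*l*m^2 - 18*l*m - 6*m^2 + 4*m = 40*l^2 + 44*l + m^2*(30*l - 12) + m*(-10*l^2 - 131*l + 54) - 24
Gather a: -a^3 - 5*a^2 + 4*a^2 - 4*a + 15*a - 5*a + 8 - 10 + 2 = -a^3 - a^2 + 6*a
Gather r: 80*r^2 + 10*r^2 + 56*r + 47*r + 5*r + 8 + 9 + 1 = 90*r^2 + 108*r + 18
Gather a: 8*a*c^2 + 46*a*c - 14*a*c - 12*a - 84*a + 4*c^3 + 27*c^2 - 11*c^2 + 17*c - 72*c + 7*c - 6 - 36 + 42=a*(8*c^2 + 32*c - 96) + 4*c^3 + 16*c^2 - 48*c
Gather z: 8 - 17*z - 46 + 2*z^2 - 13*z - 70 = 2*z^2 - 30*z - 108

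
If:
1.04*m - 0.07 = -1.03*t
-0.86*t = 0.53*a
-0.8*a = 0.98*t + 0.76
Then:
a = -3.88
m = -2.30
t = 2.39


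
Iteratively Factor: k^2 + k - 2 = (k - 1)*(k + 2)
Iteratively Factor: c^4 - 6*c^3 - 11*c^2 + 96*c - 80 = (c - 4)*(c^3 - 2*c^2 - 19*c + 20) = (c - 4)*(c - 1)*(c^2 - c - 20) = (c - 5)*(c - 4)*(c - 1)*(c + 4)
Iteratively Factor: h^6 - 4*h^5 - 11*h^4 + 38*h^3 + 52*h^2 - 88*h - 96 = (h - 2)*(h^5 - 2*h^4 - 15*h^3 + 8*h^2 + 68*h + 48) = (h - 2)*(h + 2)*(h^4 - 4*h^3 - 7*h^2 + 22*h + 24) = (h - 2)*(h + 2)^2*(h^3 - 6*h^2 + 5*h + 12) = (h - 2)*(h + 1)*(h + 2)^2*(h^2 - 7*h + 12) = (h - 3)*(h - 2)*(h + 1)*(h + 2)^2*(h - 4)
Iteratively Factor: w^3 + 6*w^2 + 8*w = (w + 4)*(w^2 + 2*w) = (w + 2)*(w + 4)*(w)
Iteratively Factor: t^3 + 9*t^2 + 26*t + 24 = (t + 4)*(t^2 + 5*t + 6) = (t + 2)*(t + 4)*(t + 3)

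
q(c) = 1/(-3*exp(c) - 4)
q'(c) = 3*exp(c)/(-3*exp(c) - 4)^2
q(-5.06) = -0.25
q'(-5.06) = 0.00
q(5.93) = -0.00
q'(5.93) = 0.00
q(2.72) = -0.02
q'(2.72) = 0.02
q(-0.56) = -0.18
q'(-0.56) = 0.05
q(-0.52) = -0.17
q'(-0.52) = 0.05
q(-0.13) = -0.15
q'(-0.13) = 0.06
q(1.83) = -0.04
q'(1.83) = 0.04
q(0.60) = -0.11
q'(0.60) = 0.06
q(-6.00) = -0.25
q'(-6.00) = 0.00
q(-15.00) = -0.25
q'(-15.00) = 0.00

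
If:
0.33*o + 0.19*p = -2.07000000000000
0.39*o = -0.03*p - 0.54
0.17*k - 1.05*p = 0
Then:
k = -60.52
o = -0.63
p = -9.80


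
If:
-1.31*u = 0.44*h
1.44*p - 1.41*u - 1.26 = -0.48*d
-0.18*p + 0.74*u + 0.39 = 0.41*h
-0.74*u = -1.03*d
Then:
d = -0.09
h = 0.38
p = 0.78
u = -0.13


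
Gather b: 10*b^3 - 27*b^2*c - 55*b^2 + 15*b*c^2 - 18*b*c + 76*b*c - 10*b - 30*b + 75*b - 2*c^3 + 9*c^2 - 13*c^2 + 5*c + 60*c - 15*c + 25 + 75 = 10*b^3 + b^2*(-27*c - 55) + b*(15*c^2 + 58*c + 35) - 2*c^3 - 4*c^2 + 50*c + 100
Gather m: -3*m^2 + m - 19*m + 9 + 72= -3*m^2 - 18*m + 81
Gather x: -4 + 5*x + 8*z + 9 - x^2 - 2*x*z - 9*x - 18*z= -x^2 + x*(-2*z - 4) - 10*z + 5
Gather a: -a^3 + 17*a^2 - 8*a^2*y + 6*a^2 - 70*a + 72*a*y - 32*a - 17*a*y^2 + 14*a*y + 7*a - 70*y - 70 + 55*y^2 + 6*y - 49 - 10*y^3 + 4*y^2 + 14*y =-a^3 + a^2*(23 - 8*y) + a*(-17*y^2 + 86*y - 95) - 10*y^3 + 59*y^2 - 50*y - 119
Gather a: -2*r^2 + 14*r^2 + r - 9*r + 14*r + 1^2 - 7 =12*r^2 + 6*r - 6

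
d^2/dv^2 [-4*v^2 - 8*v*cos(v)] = 8*v*cos(v) + 16*sin(v) - 8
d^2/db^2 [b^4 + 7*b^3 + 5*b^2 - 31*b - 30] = 12*b^2 + 42*b + 10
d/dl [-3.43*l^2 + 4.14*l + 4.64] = 4.14 - 6.86*l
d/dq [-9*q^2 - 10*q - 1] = -18*q - 10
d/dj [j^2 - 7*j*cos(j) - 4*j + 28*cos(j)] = 7*j*sin(j) + 2*j - 28*sin(j) - 7*cos(j) - 4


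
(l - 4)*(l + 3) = l^2 - l - 12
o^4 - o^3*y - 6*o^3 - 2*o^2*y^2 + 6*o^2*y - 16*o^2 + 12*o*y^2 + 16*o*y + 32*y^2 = (o - 8)*(o + 2)*(o - 2*y)*(o + y)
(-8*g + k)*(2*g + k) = -16*g^2 - 6*g*k + k^2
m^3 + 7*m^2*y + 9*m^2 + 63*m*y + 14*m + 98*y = (m + 2)*(m + 7)*(m + 7*y)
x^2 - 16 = (x - 4)*(x + 4)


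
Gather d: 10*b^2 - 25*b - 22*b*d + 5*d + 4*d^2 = 10*b^2 - 25*b + 4*d^2 + d*(5 - 22*b)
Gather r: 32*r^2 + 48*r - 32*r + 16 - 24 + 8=32*r^2 + 16*r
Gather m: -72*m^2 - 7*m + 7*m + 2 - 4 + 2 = -72*m^2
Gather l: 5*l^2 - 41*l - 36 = 5*l^2 - 41*l - 36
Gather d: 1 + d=d + 1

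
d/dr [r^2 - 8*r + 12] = 2*r - 8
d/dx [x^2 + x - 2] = 2*x + 1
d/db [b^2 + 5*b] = 2*b + 5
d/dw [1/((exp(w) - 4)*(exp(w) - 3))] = (7 - 2*exp(w))*exp(w)/(exp(4*w) - 14*exp(3*w) + 73*exp(2*w) - 168*exp(w) + 144)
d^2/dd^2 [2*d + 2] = 0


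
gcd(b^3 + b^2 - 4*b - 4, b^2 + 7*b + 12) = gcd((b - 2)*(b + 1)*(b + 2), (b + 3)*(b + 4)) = 1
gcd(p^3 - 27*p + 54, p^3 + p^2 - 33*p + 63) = p^2 - 6*p + 9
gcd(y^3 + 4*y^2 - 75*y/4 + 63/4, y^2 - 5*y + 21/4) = y - 3/2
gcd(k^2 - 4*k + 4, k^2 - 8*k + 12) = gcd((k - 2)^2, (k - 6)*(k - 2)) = k - 2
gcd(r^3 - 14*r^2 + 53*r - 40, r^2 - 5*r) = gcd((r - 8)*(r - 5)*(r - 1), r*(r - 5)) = r - 5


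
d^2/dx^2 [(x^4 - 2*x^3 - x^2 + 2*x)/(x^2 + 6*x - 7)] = 2*(x^3 + 21*x^2 + 147*x - 35)/(x^3 + 21*x^2 + 147*x + 343)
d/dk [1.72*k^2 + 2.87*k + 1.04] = 3.44*k + 2.87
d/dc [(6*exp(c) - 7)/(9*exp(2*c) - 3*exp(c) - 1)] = (-54*exp(2*c) + 126*exp(c) - 27)*exp(c)/(81*exp(4*c) - 54*exp(3*c) - 9*exp(2*c) + 6*exp(c) + 1)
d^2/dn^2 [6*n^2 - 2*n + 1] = 12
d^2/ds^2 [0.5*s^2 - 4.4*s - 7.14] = 1.00000000000000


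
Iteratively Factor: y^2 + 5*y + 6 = (y + 3)*(y + 2)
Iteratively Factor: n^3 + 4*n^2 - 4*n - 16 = (n + 4)*(n^2 - 4) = (n + 2)*(n + 4)*(n - 2)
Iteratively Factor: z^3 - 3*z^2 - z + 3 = (z - 1)*(z^2 - 2*z - 3) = (z - 3)*(z - 1)*(z + 1)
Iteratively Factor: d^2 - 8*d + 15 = (d - 5)*(d - 3)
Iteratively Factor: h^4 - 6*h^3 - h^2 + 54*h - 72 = (h + 3)*(h^3 - 9*h^2 + 26*h - 24) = (h - 4)*(h + 3)*(h^2 - 5*h + 6) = (h - 4)*(h - 2)*(h + 3)*(h - 3)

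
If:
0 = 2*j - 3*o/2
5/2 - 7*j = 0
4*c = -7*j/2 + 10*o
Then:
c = 295/336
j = 5/14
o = 10/21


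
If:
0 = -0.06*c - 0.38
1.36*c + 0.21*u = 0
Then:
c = -6.33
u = 41.02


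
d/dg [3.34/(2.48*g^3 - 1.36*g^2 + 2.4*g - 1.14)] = (-24.8496*g^2 + 9.0848*g - 8.016)/(2.48*g^3 - 1.36*g^2 + 2.4*g - 1.14)^2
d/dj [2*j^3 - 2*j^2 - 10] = 2*j*(3*j - 2)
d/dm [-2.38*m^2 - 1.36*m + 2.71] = -4.76*m - 1.36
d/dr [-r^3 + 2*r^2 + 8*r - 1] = -3*r^2 + 4*r + 8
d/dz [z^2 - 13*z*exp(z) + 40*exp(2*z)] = -13*z*exp(z) + 2*z + 80*exp(2*z) - 13*exp(z)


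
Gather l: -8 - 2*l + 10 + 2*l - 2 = 0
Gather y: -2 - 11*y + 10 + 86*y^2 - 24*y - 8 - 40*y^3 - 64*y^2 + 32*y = -40*y^3 + 22*y^2 - 3*y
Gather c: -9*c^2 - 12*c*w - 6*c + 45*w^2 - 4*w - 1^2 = -9*c^2 + c*(-12*w - 6) + 45*w^2 - 4*w - 1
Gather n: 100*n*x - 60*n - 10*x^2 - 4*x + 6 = n*(100*x - 60) - 10*x^2 - 4*x + 6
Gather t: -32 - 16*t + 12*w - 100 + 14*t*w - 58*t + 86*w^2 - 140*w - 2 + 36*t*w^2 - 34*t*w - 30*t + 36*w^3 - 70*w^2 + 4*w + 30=t*(36*w^2 - 20*w - 104) + 36*w^3 + 16*w^2 - 124*w - 104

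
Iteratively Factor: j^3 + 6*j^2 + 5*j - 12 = (j + 3)*(j^2 + 3*j - 4) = (j - 1)*(j + 3)*(j + 4)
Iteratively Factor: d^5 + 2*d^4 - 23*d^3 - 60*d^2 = (d + 4)*(d^4 - 2*d^3 - 15*d^2) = d*(d + 4)*(d^3 - 2*d^2 - 15*d) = d^2*(d + 4)*(d^2 - 2*d - 15) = d^2*(d + 3)*(d + 4)*(d - 5)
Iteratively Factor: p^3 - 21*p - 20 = (p + 4)*(p^2 - 4*p - 5) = (p - 5)*(p + 4)*(p + 1)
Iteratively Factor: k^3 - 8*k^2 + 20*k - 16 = (k - 2)*(k^2 - 6*k + 8) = (k - 4)*(k - 2)*(k - 2)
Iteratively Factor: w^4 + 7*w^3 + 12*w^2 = (w + 3)*(w^3 + 4*w^2) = (w + 3)*(w + 4)*(w^2) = w*(w + 3)*(w + 4)*(w)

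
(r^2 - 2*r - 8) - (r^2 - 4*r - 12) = 2*r + 4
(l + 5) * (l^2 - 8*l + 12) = l^3 - 3*l^2 - 28*l + 60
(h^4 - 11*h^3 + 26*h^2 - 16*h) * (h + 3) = h^5 - 8*h^4 - 7*h^3 + 62*h^2 - 48*h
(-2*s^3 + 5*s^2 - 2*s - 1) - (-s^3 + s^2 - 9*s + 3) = -s^3 + 4*s^2 + 7*s - 4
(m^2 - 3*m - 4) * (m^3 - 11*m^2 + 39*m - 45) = m^5 - 14*m^4 + 68*m^3 - 118*m^2 - 21*m + 180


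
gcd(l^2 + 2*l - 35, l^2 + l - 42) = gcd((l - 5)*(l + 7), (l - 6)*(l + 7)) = l + 7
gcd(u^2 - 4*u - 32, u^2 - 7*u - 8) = u - 8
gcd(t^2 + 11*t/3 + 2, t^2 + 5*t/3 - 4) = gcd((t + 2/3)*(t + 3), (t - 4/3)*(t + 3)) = t + 3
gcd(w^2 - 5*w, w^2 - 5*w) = w^2 - 5*w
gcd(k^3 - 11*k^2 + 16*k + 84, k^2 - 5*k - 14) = k^2 - 5*k - 14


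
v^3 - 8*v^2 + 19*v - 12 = (v - 4)*(v - 3)*(v - 1)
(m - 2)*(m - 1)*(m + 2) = m^3 - m^2 - 4*m + 4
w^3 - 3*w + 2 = (w - 1)^2*(w + 2)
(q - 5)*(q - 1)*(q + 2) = q^3 - 4*q^2 - 7*q + 10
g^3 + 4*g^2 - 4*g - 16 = (g - 2)*(g + 2)*(g + 4)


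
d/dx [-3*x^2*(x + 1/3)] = x*(-9*x - 2)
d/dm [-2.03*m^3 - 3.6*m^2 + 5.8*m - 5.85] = -6.09*m^2 - 7.2*m + 5.8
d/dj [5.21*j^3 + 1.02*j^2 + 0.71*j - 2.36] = 15.63*j^2 + 2.04*j + 0.71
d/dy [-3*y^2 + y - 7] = 1 - 6*y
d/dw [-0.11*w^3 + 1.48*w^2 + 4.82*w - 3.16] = -0.33*w^2 + 2.96*w + 4.82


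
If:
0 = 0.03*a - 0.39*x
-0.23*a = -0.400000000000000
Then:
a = 1.74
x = 0.13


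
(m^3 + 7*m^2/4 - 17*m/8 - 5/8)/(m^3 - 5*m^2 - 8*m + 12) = (8*m^2 + 22*m + 5)/(8*(m^2 - 4*m - 12))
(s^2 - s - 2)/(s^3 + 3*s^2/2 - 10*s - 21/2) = 2*(s - 2)/(2*s^2 + s - 21)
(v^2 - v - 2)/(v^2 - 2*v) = (v + 1)/v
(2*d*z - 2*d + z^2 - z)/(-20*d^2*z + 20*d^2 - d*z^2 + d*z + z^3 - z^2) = (2*d + z)/(-20*d^2 - d*z + z^2)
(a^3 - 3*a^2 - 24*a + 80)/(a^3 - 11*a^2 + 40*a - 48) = (a + 5)/(a - 3)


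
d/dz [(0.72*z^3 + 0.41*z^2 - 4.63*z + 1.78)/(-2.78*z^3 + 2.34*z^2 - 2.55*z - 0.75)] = (-8.88178419700125e-16*z^5 + 2.8246*z^4 - 29.4148*z^3 + 23.0139*z^2 - 8.9454*z + 8.0115)/(7.7284*z^6 - 13.0104*z^5 + 19.6536*z^4 - 7.764*z^3 + 2.9925*z^2 + 3.825*z + 0.5625)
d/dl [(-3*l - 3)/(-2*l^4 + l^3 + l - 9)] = 3*(2*l^4 - l^3 - l + (l + 1)*(-8*l^3 + 3*l^2 + 1) + 9)/(2*l^4 - l^3 - l + 9)^2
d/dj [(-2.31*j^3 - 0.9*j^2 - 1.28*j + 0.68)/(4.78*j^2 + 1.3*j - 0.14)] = (-11.0418*j^4 - 6.006*j^3 + 5.9186*j^2 - 6.2488*j - 0.7048)/(22.8484*j^4 + 12.428*j^3 + 0.3516*j^2 - 0.364*j + 0.0196)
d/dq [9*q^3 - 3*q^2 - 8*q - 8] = 27*q^2 - 6*q - 8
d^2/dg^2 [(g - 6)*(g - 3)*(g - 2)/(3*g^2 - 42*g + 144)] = 20/(g^3 - 24*g^2 + 192*g - 512)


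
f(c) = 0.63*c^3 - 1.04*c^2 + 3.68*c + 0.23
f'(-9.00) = 175.49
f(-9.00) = -576.40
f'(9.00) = 138.05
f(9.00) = 408.38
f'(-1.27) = 9.37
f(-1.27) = -7.41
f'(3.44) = 18.89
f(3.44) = 26.23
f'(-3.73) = 37.73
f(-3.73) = -60.66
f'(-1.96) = 15.02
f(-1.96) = -15.72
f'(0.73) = 3.17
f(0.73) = 2.61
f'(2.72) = 12.01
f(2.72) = 15.22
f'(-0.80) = 6.55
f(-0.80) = -3.70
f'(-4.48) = 50.93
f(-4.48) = -93.78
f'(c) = 1.89*c^2 - 2.08*c + 3.68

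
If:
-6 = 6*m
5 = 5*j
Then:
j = 1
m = -1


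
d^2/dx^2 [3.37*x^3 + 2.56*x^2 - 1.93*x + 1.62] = 20.22*x + 5.12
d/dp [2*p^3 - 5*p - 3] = 6*p^2 - 5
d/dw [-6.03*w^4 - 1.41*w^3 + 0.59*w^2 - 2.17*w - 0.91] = -24.12*w^3 - 4.23*w^2 + 1.18*w - 2.17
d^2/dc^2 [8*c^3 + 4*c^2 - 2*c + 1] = 48*c + 8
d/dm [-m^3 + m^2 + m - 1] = -3*m^2 + 2*m + 1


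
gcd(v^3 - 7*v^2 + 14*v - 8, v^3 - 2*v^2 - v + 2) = v^2 - 3*v + 2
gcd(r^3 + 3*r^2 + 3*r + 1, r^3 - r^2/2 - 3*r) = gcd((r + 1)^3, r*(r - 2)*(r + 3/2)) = 1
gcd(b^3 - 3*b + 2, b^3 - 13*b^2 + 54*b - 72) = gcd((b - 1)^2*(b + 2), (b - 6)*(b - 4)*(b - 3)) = 1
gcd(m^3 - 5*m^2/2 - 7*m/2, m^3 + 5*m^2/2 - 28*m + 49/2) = m - 7/2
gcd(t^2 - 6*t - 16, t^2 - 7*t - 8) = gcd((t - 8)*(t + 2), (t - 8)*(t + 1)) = t - 8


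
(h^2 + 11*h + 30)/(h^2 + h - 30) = (h + 5)/(h - 5)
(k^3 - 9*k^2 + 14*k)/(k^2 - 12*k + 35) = k*(k - 2)/(k - 5)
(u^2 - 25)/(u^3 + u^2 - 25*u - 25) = 1/(u + 1)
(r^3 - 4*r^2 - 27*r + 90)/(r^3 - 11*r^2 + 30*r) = (r^2 + 2*r - 15)/(r*(r - 5))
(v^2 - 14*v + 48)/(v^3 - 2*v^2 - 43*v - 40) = (v - 6)/(v^2 + 6*v + 5)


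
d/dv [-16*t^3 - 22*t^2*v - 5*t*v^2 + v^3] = -22*t^2 - 10*t*v + 3*v^2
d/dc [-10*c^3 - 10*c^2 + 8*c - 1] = -30*c^2 - 20*c + 8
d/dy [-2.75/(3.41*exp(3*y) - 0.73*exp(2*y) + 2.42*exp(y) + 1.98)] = (28.1325*exp(2*y) - 4.015*exp(y) + 6.655)*exp(y)/(3.41*exp(3*y) - 0.73*exp(2*y) + 2.42*exp(y) + 1.98)^2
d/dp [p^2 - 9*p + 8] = 2*p - 9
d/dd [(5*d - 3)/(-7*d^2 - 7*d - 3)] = (35*d^2 - 42*d - 36)/(49*d^4 + 98*d^3 + 91*d^2 + 42*d + 9)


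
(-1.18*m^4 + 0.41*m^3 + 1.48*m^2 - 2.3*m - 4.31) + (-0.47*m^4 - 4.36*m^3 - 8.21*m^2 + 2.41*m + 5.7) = -1.65*m^4 - 3.95*m^3 - 6.73*m^2 + 0.11*m + 1.39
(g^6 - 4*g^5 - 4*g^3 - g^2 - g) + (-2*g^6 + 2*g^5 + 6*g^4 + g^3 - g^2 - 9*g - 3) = -g^6 - 2*g^5 + 6*g^4 - 3*g^3 - 2*g^2 - 10*g - 3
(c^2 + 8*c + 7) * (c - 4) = c^3 + 4*c^2 - 25*c - 28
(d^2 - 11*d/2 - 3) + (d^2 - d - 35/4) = 2*d^2 - 13*d/2 - 47/4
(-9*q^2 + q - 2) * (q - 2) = -9*q^3 + 19*q^2 - 4*q + 4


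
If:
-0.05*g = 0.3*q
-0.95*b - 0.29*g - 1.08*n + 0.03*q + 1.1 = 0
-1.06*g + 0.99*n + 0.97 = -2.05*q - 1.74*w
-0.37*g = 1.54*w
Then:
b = 9.98983576878314*w + 2.27177033492823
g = -4.16216216216216*w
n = -7.65046865046865*w - 0.97979797979798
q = 0.693693693693694*w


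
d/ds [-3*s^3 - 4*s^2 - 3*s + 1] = -9*s^2 - 8*s - 3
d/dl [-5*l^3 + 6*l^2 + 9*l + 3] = -15*l^2 + 12*l + 9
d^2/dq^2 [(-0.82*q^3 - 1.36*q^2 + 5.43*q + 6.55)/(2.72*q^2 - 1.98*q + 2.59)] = (-7.105427357601e-15*q^5 + 7.105427357601e-15*q^4 + 70.8218079999999*q^3 + 373.473432*q^2 - 474.177516*q - 3.48342000000002)/(20.123648*q^6 - 43.946496*q^5 + 89.476032*q^4 - 91.454616*q^3 + 85.199604*q^2 - 39.846114*q + 17.373979)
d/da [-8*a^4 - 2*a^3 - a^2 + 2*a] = -32*a^3 - 6*a^2 - 2*a + 2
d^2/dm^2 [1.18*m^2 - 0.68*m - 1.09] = 2.36000000000000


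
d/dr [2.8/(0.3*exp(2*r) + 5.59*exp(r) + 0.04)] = (-1.68*exp(r) - 15.652)*exp(r)/(0.3*exp(2*r) + 5.59*exp(r) + 0.04)^2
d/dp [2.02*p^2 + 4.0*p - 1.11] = 4.04*p + 4.0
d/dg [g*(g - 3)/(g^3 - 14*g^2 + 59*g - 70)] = (-g^4 + 6*g^3 + 17*g^2 - 140*g + 210)/(g^6 - 28*g^5 + 314*g^4 - 1792*g^3 + 5441*g^2 - 8260*g + 4900)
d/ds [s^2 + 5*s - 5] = 2*s + 5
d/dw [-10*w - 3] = -10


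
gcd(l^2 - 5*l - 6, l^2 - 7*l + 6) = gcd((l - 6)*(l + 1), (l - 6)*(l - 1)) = l - 6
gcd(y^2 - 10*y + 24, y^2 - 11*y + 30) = y - 6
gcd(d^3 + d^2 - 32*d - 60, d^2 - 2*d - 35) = d + 5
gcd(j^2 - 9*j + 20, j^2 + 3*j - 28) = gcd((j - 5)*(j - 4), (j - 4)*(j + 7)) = j - 4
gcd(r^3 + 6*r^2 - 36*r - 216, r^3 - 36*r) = r^2 - 36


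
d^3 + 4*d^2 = d^2*(d + 4)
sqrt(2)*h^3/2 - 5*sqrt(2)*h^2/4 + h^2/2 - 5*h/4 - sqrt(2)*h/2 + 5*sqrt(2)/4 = (h - 5/2)*(h - sqrt(2)/2)*(sqrt(2)*h/2 + 1)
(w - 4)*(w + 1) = w^2 - 3*w - 4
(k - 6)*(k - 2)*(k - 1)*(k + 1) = k^4 - 8*k^3 + 11*k^2 + 8*k - 12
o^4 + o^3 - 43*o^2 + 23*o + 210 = (o - 5)*(o - 3)*(o + 2)*(o + 7)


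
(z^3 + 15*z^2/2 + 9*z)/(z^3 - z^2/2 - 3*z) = (z + 6)/(z - 2)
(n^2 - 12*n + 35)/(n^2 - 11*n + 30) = (n - 7)/(n - 6)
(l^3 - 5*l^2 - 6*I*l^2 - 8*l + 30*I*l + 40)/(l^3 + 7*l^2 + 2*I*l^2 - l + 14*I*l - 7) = (l^3 + l^2*(-5 - 6*I) + l*(-8 + 30*I) + 40)/(l^3 + l^2*(7 + 2*I) + l*(-1 + 14*I) - 7)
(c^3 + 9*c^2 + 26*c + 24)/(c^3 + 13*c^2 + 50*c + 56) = (c + 3)/(c + 7)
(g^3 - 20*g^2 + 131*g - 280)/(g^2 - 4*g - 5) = (g^2 - 15*g + 56)/(g + 1)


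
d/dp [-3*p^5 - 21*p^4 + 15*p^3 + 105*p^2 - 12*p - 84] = -15*p^4 - 84*p^3 + 45*p^2 + 210*p - 12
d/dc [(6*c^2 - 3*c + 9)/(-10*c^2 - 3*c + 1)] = 24*(-2*c^2 + 8*c + 1)/(100*c^4 + 60*c^3 - 11*c^2 - 6*c + 1)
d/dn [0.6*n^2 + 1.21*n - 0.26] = 1.2*n + 1.21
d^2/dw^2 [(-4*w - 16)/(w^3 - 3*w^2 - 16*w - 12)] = 8*((w + 4)*(-3*w^2 + 6*w + 16)^2 + (3*w^2 - 6*w + 3*(w - 1)*(w + 4) - 16)*(-w^3 + 3*w^2 + 16*w + 12))/(-w^3 + 3*w^2 + 16*w + 12)^3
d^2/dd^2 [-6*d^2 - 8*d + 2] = -12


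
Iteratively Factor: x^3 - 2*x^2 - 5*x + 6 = (x + 2)*(x^2 - 4*x + 3) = (x - 3)*(x + 2)*(x - 1)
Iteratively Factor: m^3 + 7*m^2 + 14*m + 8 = (m + 2)*(m^2 + 5*m + 4) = (m + 1)*(m + 2)*(m + 4)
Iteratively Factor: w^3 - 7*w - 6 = (w - 3)*(w^2 + 3*w + 2) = (w - 3)*(w + 1)*(w + 2)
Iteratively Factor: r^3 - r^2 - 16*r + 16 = (r + 4)*(r^2 - 5*r + 4) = (r - 4)*(r + 4)*(r - 1)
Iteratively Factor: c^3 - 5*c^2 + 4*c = (c - 4)*(c^2 - c) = (c - 4)*(c - 1)*(c)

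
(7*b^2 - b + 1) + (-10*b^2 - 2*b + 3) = -3*b^2 - 3*b + 4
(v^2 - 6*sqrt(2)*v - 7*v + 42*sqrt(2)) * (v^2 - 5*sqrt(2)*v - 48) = v^4 - 11*sqrt(2)*v^3 - 7*v^3 + 12*v^2 + 77*sqrt(2)*v^2 - 84*v + 288*sqrt(2)*v - 2016*sqrt(2)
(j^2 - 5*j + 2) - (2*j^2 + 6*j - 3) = -j^2 - 11*j + 5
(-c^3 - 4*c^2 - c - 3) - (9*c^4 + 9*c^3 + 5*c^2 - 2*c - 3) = -9*c^4 - 10*c^3 - 9*c^2 + c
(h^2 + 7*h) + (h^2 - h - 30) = 2*h^2 + 6*h - 30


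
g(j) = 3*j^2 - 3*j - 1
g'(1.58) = 6.48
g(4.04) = 35.84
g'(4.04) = 21.24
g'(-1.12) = -9.72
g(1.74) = 2.86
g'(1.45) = 5.70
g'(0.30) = -1.20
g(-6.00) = 125.00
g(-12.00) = 467.00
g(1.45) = 0.96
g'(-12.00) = -75.00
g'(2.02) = 9.12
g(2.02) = 5.18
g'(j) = 6*j - 3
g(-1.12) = 6.12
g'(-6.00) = -39.00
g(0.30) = -1.63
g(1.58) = 1.75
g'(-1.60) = -12.60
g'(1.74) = 7.44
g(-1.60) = 11.48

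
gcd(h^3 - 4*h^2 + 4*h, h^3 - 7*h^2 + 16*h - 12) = h^2 - 4*h + 4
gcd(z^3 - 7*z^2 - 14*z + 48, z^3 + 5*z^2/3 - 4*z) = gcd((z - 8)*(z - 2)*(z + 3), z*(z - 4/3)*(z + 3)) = z + 3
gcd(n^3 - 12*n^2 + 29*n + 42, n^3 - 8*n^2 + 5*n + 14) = n^2 - 6*n - 7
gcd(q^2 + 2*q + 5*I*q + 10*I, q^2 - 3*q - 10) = q + 2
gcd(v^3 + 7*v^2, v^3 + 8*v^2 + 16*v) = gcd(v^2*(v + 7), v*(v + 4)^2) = v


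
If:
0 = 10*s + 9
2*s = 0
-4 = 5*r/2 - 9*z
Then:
No Solution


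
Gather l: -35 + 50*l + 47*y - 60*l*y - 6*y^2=l*(50 - 60*y) - 6*y^2 + 47*y - 35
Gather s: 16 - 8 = 8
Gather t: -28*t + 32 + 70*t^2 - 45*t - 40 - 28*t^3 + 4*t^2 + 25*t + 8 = -28*t^3 + 74*t^2 - 48*t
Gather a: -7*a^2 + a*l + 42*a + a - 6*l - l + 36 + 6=-7*a^2 + a*(l + 43) - 7*l + 42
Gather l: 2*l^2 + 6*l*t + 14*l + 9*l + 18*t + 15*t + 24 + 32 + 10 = 2*l^2 + l*(6*t + 23) + 33*t + 66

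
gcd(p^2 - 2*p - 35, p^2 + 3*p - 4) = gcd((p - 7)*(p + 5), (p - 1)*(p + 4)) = 1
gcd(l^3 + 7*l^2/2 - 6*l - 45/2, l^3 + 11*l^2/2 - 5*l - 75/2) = l^2 + l/2 - 15/2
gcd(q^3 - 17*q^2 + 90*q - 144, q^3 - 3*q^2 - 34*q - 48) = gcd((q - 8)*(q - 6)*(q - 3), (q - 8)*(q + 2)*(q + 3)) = q - 8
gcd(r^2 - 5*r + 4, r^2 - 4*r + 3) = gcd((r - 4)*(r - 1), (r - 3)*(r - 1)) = r - 1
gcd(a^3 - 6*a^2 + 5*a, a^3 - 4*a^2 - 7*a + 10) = a^2 - 6*a + 5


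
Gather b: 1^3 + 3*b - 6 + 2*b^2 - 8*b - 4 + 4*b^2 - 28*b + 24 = 6*b^2 - 33*b + 15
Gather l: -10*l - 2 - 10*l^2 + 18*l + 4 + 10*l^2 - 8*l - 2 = 0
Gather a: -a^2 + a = -a^2 + a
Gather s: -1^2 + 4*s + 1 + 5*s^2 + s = 5*s^2 + 5*s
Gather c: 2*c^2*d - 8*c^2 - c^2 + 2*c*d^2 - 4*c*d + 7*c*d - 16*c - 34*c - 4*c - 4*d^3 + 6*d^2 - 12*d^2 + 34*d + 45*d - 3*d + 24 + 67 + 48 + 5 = c^2*(2*d - 9) + c*(2*d^2 + 3*d - 54) - 4*d^3 - 6*d^2 + 76*d + 144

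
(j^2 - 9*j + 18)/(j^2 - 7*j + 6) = (j - 3)/(j - 1)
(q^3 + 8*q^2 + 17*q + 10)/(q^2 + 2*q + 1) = (q^2 + 7*q + 10)/(q + 1)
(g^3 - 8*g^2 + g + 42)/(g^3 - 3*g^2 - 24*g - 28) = (g - 3)/(g + 2)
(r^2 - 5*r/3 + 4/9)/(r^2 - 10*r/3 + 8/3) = (r - 1/3)/(r - 2)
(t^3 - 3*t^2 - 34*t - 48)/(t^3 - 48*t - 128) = (t^2 + 5*t + 6)/(t^2 + 8*t + 16)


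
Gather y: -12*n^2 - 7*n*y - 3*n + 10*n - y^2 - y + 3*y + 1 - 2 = -12*n^2 + 7*n - y^2 + y*(2 - 7*n) - 1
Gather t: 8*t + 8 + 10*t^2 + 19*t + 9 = 10*t^2 + 27*t + 17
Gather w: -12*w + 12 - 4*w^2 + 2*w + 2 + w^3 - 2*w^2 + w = w^3 - 6*w^2 - 9*w + 14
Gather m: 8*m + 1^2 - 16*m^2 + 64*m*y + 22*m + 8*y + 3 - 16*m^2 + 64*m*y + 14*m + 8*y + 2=-32*m^2 + m*(128*y + 44) + 16*y + 6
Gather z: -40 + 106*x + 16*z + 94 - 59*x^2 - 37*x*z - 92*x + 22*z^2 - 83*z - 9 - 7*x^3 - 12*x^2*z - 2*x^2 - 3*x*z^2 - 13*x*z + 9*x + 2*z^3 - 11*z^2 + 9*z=-7*x^3 - 61*x^2 + 23*x + 2*z^3 + z^2*(11 - 3*x) + z*(-12*x^2 - 50*x - 58) + 45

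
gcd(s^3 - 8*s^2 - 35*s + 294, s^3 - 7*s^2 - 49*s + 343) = s^2 - 14*s + 49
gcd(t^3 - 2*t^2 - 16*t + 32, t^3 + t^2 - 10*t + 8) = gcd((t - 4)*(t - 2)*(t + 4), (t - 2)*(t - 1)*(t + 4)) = t^2 + 2*t - 8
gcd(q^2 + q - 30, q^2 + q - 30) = q^2 + q - 30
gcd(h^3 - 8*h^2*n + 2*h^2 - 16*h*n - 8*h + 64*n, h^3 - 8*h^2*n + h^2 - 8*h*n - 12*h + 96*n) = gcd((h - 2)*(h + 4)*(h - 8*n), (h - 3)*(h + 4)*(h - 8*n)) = h^2 - 8*h*n + 4*h - 32*n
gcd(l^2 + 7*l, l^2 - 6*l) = l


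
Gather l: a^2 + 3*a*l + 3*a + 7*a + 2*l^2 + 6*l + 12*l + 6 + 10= a^2 + 10*a + 2*l^2 + l*(3*a + 18) + 16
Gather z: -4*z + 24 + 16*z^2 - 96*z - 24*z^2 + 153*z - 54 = -8*z^2 + 53*z - 30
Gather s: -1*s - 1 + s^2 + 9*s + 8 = s^2 + 8*s + 7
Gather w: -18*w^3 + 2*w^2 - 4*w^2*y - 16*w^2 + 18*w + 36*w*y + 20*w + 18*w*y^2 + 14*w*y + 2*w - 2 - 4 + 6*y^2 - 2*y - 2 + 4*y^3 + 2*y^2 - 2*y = -18*w^3 + w^2*(-4*y - 14) + w*(18*y^2 + 50*y + 40) + 4*y^3 + 8*y^2 - 4*y - 8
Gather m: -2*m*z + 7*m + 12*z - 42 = m*(7 - 2*z) + 12*z - 42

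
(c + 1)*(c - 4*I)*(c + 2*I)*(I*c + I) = I*c^4 + 2*c^3 + 2*I*c^3 + 4*c^2 + 9*I*c^2 + 2*c + 16*I*c + 8*I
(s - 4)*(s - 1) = s^2 - 5*s + 4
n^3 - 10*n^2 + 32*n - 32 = (n - 4)^2*(n - 2)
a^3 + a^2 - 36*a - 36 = (a - 6)*(a + 1)*(a + 6)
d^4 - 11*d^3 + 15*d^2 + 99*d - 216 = (d - 8)*(d - 3)^2*(d + 3)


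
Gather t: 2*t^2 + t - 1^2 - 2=2*t^2 + t - 3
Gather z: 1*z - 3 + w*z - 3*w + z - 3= -3*w + z*(w + 2) - 6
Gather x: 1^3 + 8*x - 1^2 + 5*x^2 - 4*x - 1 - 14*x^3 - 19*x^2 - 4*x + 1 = -14*x^3 - 14*x^2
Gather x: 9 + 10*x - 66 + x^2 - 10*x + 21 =x^2 - 36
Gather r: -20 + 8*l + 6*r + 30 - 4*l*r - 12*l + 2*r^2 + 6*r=-4*l + 2*r^2 + r*(12 - 4*l) + 10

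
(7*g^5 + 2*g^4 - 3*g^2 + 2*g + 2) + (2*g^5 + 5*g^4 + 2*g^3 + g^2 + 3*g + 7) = 9*g^5 + 7*g^4 + 2*g^3 - 2*g^2 + 5*g + 9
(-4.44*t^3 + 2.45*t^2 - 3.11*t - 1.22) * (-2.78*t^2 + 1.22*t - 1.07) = 12.3432*t^5 - 12.2278*t^4 + 16.3856*t^3 - 3.0241*t^2 + 1.8393*t + 1.3054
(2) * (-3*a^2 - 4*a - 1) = -6*a^2 - 8*a - 2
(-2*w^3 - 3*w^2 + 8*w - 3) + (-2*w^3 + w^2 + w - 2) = -4*w^3 - 2*w^2 + 9*w - 5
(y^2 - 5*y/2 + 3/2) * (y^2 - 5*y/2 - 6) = y^4 - 5*y^3 + 7*y^2/4 + 45*y/4 - 9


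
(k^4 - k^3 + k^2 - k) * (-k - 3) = -k^5 - 2*k^4 + 2*k^3 - 2*k^2 + 3*k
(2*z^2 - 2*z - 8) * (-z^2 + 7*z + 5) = -2*z^4 + 16*z^3 + 4*z^2 - 66*z - 40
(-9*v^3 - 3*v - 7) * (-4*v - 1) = 36*v^4 + 9*v^3 + 12*v^2 + 31*v + 7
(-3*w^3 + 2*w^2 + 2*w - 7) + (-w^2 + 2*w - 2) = -3*w^3 + w^2 + 4*w - 9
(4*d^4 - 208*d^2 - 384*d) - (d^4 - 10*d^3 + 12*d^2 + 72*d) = 3*d^4 + 10*d^3 - 220*d^2 - 456*d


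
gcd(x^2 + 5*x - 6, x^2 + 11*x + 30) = x + 6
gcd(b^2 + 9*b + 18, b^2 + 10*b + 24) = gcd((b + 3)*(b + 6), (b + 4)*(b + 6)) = b + 6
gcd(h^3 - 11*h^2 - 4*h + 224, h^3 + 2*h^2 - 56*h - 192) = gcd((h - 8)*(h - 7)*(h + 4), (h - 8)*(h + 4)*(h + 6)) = h^2 - 4*h - 32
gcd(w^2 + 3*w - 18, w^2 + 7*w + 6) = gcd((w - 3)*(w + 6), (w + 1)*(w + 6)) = w + 6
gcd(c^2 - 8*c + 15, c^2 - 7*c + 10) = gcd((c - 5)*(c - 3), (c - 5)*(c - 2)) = c - 5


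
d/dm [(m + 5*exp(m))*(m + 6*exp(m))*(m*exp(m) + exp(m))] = (m^3 + 22*m^2*exp(m) + 4*m^2 + 90*m*exp(2*m) + 44*m*exp(m) + 2*m + 120*exp(2*m) + 11*exp(m))*exp(m)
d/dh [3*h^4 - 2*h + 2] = 12*h^3 - 2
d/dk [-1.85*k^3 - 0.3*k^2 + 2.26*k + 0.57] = -5.55*k^2 - 0.6*k + 2.26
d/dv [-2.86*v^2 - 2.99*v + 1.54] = -5.72*v - 2.99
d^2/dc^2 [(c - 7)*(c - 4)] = 2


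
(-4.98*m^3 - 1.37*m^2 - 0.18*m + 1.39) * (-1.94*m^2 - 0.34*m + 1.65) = 9.6612*m^5 + 4.351*m^4 - 7.402*m^3 - 4.8959*m^2 - 0.7696*m + 2.2935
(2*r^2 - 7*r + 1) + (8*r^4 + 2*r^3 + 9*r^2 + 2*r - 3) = 8*r^4 + 2*r^3 + 11*r^2 - 5*r - 2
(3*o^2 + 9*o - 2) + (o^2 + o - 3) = 4*o^2 + 10*o - 5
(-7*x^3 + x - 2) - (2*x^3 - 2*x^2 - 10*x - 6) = -9*x^3 + 2*x^2 + 11*x + 4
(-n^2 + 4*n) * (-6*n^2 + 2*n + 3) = 6*n^4 - 26*n^3 + 5*n^2 + 12*n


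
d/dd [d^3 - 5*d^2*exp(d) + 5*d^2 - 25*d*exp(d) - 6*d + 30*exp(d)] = -5*d^2*exp(d) + 3*d^2 - 35*d*exp(d) + 10*d + 5*exp(d) - 6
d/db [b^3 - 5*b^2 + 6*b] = 3*b^2 - 10*b + 6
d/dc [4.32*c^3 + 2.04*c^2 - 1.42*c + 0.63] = 12.96*c^2 + 4.08*c - 1.42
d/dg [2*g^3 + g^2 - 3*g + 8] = 6*g^2 + 2*g - 3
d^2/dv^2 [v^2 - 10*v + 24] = 2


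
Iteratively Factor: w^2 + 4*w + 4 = (w + 2)*(w + 2)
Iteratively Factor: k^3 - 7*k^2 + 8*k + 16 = (k - 4)*(k^2 - 3*k - 4) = (k - 4)^2*(k + 1)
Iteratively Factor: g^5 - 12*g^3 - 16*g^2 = (g + 2)*(g^4 - 2*g^3 - 8*g^2) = g*(g + 2)*(g^3 - 2*g^2 - 8*g) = g*(g - 4)*(g + 2)*(g^2 + 2*g) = g^2*(g - 4)*(g + 2)*(g + 2)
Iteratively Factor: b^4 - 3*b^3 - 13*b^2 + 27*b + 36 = (b + 3)*(b^3 - 6*b^2 + 5*b + 12) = (b + 1)*(b + 3)*(b^2 - 7*b + 12) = (b - 4)*(b + 1)*(b + 3)*(b - 3)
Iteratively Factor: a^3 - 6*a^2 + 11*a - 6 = (a - 1)*(a^2 - 5*a + 6) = (a - 2)*(a - 1)*(a - 3)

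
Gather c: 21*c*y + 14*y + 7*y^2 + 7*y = 21*c*y + 7*y^2 + 21*y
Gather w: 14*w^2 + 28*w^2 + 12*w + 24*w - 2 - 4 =42*w^2 + 36*w - 6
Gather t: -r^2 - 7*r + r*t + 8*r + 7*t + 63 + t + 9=-r^2 + r + t*(r + 8) + 72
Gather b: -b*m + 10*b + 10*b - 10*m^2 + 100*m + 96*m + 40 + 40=b*(20 - m) - 10*m^2 + 196*m + 80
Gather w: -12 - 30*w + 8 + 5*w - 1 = -25*w - 5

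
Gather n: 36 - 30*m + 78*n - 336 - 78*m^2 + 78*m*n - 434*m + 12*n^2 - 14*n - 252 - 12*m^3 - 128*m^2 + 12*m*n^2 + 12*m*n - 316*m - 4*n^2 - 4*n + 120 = -12*m^3 - 206*m^2 - 780*m + n^2*(12*m + 8) + n*(90*m + 60) - 432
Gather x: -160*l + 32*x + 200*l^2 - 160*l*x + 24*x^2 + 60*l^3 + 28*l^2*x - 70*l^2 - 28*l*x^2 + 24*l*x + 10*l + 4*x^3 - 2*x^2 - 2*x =60*l^3 + 130*l^2 - 150*l + 4*x^3 + x^2*(22 - 28*l) + x*(28*l^2 - 136*l + 30)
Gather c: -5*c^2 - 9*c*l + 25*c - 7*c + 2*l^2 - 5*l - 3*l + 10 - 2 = -5*c^2 + c*(18 - 9*l) + 2*l^2 - 8*l + 8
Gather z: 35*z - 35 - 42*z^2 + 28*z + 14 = -42*z^2 + 63*z - 21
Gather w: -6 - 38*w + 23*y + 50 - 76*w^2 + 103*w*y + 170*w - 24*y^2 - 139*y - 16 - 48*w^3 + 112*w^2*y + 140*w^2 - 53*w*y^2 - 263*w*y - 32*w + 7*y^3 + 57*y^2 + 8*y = -48*w^3 + w^2*(112*y + 64) + w*(-53*y^2 - 160*y + 100) + 7*y^3 + 33*y^2 - 108*y + 28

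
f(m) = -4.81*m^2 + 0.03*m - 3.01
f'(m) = 0.03 - 9.62*m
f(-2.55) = -34.36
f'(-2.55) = 24.56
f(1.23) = -10.25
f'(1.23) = -11.80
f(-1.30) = -11.18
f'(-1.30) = 12.54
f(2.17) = -25.59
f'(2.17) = -20.85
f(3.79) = -71.99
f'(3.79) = -36.43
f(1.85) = -19.42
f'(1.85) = -17.77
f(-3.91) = -76.66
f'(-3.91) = 37.64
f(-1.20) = -9.97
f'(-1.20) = 11.57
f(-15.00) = -1085.71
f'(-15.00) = 144.33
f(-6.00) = -176.35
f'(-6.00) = 57.75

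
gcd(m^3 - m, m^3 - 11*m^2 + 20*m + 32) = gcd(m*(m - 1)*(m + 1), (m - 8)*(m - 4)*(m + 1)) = m + 1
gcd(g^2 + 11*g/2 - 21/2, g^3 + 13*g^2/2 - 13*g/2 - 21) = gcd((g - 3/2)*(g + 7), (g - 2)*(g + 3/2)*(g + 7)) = g + 7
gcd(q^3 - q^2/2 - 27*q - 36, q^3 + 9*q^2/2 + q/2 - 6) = q^2 + 11*q/2 + 6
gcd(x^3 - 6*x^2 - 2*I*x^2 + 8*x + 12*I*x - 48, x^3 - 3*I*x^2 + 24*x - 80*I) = x - 4*I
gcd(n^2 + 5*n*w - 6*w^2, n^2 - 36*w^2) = n + 6*w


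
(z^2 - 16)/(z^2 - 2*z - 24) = (z - 4)/(z - 6)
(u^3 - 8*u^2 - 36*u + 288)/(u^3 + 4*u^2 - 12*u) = (u^2 - 14*u + 48)/(u*(u - 2))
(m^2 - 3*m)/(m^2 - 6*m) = (m - 3)/(m - 6)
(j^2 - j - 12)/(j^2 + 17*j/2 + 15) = 2*(j^2 - j - 12)/(2*j^2 + 17*j + 30)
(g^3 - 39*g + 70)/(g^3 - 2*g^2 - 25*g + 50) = (g + 7)/(g + 5)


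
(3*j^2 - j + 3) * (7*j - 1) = 21*j^3 - 10*j^2 + 22*j - 3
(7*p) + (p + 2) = 8*p + 2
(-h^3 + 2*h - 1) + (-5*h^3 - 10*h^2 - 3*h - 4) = -6*h^3 - 10*h^2 - h - 5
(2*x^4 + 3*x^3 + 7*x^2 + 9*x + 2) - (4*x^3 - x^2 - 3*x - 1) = 2*x^4 - x^3 + 8*x^2 + 12*x + 3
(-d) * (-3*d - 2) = 3*d^2 + 2*d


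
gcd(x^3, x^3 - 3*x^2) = x^2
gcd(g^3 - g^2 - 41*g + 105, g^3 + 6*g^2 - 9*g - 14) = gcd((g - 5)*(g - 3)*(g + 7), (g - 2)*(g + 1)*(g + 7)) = g + 7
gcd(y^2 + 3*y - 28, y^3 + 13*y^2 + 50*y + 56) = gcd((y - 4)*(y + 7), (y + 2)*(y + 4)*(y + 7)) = y + 7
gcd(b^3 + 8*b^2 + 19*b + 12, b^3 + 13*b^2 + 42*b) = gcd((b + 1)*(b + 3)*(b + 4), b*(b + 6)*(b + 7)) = 1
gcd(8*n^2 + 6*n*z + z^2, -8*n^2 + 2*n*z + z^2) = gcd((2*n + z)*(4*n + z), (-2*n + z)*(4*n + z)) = 4*n + z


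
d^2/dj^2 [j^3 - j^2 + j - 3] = 6*j - 2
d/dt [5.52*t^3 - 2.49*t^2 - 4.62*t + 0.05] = 16.56*t^2 - 4.98*t - 4.62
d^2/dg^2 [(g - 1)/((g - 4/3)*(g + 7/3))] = 486*(3*g^3 - 9*g^2 + 19*g - 3)/(729*g^6 + 2187*g^5 - 4617*g^4 - 12879*g^3 + 14364*g^2 + 21168*g - 21952)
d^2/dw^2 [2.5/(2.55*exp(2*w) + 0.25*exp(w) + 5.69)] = (2.5*(5.1*exp(w) + 0.25)*(10.2*exp(w) + 0.5)*exp(w) - (25.5*exp(w) + 0.625)*(2.55*exp(2*w) + 0.25*exp(w) + 5.69))*exp(w)/(2.55*exp(2*w) + 0.25*exp(w) + 5.69)^3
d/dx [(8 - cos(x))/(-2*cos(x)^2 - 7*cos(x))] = 2*(sin(x) - 28*sin(x)/cos(x)^2 - 16*tan(x))/(2*cos(x) + 7)^2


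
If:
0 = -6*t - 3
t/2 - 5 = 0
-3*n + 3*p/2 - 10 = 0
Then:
No Solution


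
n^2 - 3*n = n*(n - 3)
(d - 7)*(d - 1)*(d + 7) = d^3 - d^2 - 49*d + 49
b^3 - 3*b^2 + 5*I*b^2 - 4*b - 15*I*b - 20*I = (b - 4)*(b + 1)*(b + 5*I)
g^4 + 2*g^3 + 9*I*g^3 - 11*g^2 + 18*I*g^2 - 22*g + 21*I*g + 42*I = (g + 2)*(g - I)*(g + 3*I)*(g + 7*I)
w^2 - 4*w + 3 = (w - 3)*(w - 1)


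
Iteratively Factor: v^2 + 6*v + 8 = (v + 2)*(v + 4)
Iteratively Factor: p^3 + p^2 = (p)*(p^2 + p) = p*(p + 1)*(p)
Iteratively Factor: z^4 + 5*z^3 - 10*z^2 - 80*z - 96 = (z + 4)*(z^3 + z^2 - 14*z - 24) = (z + 3)*(z + 4)*(z^2 - 2*z - 8) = (z - 4)*(z + 3)*(z + 4)*(z + 2)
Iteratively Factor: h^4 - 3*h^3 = (h - 3)*(h^3) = h*(h - 3)*(h^2) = h^2*(h - 3)*(h)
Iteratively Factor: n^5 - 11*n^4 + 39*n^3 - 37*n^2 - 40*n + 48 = (n - 3)*(n^4 - 8*n^3 + 15*n^2 + 8*n - 16) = (n - 3)*(n - 1)*(n^3 - 7*n^2 + 8*n + 16) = (n - 4)*(n - 3)*(n - 1)*(n^2 - 3*n - 4) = (n - 4)^2*(n - 3)*(n - 1)*(n + 1)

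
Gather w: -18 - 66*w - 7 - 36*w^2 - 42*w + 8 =-36*w^2 - 108*w - 17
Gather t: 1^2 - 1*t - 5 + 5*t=4*t - 4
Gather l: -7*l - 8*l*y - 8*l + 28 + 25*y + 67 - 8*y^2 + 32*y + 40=l*(-8*y - 15) - 8*y^2 + 57*y + 135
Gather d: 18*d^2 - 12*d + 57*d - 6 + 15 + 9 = 18*d^2 + 45*d + 18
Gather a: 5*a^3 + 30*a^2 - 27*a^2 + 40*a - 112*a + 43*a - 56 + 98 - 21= 5*a^3 + 3*a^2 - 29*a + 21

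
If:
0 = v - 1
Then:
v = 1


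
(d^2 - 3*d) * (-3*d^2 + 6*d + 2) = -3*d^4 + 15*d^3 - 16*d^2 - 6*d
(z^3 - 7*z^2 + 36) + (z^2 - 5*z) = z^3 - 6*z^2 - 5*z + 36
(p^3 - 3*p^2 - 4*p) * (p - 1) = p^4 - 4*p^3 - p^2 + 4*p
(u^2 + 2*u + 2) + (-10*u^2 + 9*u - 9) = -9*u^2 + 11*u - 7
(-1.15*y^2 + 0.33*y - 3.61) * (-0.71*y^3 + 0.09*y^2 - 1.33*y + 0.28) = 0.8165*y^5 - 0.3378*y^4 + 4.1223*y^3 - 1.0858*y^2 + 4.8937*y - 1.0108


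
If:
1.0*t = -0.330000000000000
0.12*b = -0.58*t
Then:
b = 1.60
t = -0.33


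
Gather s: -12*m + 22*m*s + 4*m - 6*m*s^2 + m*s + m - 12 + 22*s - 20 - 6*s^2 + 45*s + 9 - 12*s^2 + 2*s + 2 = -7*m + s^2*(-6*m - 18) + s*(23*m + 69) - 21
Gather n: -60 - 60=-120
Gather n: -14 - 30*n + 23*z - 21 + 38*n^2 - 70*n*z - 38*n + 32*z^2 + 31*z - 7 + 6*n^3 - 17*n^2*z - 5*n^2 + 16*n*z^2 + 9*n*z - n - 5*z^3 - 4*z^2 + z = 6*n^3 + n^2*(33 - 17*z) + n*(16*z^2 - 61*z - 69) - 5*z^3 + 28*z^2 + 55*z - 42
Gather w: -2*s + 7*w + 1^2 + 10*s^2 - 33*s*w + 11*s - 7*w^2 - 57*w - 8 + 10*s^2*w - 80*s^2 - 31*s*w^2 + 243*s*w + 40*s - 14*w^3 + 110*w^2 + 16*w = -70*s^2 + 49*s - 14*w^3 + w^2*(103 - 31*s) + w*(10*s^2 + 210*s - 34) - 7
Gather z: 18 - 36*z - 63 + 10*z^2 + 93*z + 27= 10*z^2 + 57*z - 18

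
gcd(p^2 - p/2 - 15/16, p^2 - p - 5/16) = p - 5/4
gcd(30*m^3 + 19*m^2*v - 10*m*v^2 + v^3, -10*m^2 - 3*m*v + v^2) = -5*m + v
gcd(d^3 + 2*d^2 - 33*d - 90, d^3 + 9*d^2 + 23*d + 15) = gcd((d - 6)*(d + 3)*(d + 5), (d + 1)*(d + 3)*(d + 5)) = d^2 + 8*d + 15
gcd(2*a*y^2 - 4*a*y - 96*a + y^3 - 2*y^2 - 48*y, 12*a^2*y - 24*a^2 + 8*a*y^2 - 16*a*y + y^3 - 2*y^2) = 2*a + y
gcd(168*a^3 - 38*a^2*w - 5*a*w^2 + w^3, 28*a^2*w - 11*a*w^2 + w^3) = 28*a^2 - 11*a*w + w^2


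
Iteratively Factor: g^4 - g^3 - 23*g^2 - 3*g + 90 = (g - 5)*(g^3 + 4*g^2 - 3*g - 18) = (g - 5)*(g + 3)*(g^2 + g - 6) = (g - 5)*(g - 2)*(g + 3)*(g + 3)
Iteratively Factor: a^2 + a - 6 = (a + 3)*(a - 2)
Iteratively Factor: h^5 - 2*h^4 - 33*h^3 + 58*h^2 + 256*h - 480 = (h - 3)*(h^4 + h^3 - 30*h^2 - 32*h + 160) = (h - 5)*(h - 3)*(h^3 + 6*h^2 - 32) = (h - 5)*(h - 3)*(h + 4)*(h^2 + 2*h - 8) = (h - 5)*(h - 3)*(h + 4)^2*(h - 2)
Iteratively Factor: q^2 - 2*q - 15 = (q + 3)*(q - 5)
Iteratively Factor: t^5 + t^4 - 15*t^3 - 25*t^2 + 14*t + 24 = (t - 1)*(t^4 + 2*t^3 - 13*t^2 - 38*t - 24) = (t - 4)*(t - 1)*(t^3 + 6*t^2 + 11*t + 6) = (t - 4)*(t - 1)*(t + 1)*(t^2 + 5*t + 6) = (t - 4)*(t - 1)*(t + 1)*(t + 3)*(t + 2)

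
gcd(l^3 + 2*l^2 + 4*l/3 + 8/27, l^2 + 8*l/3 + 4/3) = l + 2/3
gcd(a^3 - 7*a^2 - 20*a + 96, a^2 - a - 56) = a - 8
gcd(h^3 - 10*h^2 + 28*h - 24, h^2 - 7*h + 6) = h - 6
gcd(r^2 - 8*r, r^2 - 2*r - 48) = r - 8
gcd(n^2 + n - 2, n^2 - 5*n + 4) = n - 1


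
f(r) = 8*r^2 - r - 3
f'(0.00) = -1.00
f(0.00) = -3.00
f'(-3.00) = -49.00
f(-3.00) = 72.00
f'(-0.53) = -9.48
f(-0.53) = -0.22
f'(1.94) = 30.04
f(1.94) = 25.17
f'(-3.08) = -50.28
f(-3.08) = 75.97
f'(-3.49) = -56.84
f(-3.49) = 97.93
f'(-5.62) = -90.92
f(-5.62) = 255.30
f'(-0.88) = -15.08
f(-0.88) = 4.08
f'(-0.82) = -14.12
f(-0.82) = 3.20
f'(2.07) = 32.12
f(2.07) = 29.21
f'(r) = 16*r - 1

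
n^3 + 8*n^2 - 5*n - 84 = (n - 3)*(n + 4)*(n + 7)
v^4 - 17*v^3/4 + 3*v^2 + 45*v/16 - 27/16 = (v - 3)*(v - 3/2)*(v - 1/2)*(v + 3/4)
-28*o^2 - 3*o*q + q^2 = (-7*o + q)*(4*o + q)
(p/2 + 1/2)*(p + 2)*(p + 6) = p^3/2 + 9*p^2/2 + 10*p + 6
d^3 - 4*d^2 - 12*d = d*(d - 6)*(d + 2)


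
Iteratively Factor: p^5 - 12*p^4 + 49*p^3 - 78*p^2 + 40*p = (p)*(p^4 - 12*p^3 + 49*p^2 - 78*p + 40) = p*(p - 5)*(p^3 - 7*p^2 + 14*p - 8) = p*(p - 5)*(p - 1)*(p^2 - 6*p + 8) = p*(p - 5)*(p - 2)*(p - 1)*(p - 4)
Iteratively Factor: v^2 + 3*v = (v)*(v + 3)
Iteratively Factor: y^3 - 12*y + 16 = (y - 2)*(y^2 + 2*y - 8) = (y - 2)^2*(y + 4)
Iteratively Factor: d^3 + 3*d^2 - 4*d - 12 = (d - 2)*(d^2 + 5*d + 6) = (d - 2)*(d + 3)*(d + 2)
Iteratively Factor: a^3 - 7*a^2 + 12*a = (a)*(a^2 - 7*a + 12) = a*(a - 4)*(a - 3)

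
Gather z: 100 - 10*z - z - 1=99 - 11*z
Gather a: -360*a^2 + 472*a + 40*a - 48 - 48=-360*a^2 + 512*a - 96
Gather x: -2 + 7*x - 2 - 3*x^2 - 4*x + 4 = -3*x^2 + 3*x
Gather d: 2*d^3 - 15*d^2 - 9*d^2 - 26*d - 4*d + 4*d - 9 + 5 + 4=2*d^3 - 24*d^2 - 26*d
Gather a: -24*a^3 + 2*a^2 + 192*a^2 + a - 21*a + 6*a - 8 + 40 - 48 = -24*a^3 + 194*a^2 - 14*a - 16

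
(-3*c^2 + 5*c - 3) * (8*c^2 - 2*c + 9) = -24*c^4 + 46*c^3 - 61*c^2 + 51*c - 27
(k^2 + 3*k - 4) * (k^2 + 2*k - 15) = k^4 + 5*k^3 - 13*k^2 - 53*k + 60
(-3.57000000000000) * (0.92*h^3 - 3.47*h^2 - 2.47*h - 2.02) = -3.2844*h^3 + 12.3879*h^2 + 8.8179*h + 7.2114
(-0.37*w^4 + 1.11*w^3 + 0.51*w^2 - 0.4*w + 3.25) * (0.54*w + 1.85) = -0.1998*w^5 - 0.0851*w^4 + 2.3289*w^3 + 0.7275*w^2 + 1.015*w + 6.0125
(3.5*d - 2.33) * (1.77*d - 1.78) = 6.195*d^2 - 10.3541*d + 4.1474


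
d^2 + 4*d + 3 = (d + 1)*(d + 3)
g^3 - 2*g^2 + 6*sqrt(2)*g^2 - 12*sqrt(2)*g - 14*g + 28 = (g - 2)*(g - sqrt(2))*(g + 7*sqrt(2))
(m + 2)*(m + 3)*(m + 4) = m^3 + 9*m^2 + 26*m + 24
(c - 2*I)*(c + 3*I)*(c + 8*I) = c^3 + 9*I*c^2 - 2*c + 48*I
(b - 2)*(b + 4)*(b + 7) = b^3 + 9*b^2 + 6*b - 56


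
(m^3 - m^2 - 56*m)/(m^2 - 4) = m*(m^2 - m - 56)/(m^2 - 4)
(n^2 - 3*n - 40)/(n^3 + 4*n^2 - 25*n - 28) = (n^2 - 3*n - 40)/(n^3 + 4*n^2 - 25*n - 28)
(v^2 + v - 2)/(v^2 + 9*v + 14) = (v - 1)/(v + 7)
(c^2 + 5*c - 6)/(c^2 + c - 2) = (c + 6)/(c + 2)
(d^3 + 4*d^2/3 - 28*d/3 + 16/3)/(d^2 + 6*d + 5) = (3*d^3 + 4*d^2 - 28*d + 16)/(3*(d^2 + 6*d + 5))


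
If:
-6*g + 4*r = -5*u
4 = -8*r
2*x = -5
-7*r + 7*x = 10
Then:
No Solution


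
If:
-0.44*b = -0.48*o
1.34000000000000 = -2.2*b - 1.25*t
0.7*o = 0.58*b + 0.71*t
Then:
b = -0.58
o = -0.53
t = -0.05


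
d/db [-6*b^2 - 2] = -12*b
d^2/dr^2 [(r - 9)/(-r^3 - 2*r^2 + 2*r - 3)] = 2*(-(r - 9)*(3*r^2 + 4*r - 2)^2 + (3*r^2 + 4*r + (r - 9)*(3*r + 2) - 2)*(r^3 + 2*r^2 - 2*r + 3))/(r^3 + 2*r^2 - 2*r + 3)^3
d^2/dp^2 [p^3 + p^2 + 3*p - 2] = 6*p + 2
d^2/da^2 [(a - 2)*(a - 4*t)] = 2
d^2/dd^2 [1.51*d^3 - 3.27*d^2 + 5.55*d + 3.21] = 9.06*d - 6.54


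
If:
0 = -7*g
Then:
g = 0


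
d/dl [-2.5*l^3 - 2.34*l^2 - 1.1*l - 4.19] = -7.5*l^2 - 4.68*l - 1.1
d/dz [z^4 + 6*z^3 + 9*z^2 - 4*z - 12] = 4*z^3 + 18*z^2 + 18*z - 4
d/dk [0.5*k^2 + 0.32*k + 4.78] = 1.0*k + 0.32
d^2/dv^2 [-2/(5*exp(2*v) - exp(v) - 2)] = 2*(2*(10*exp(v) - 1)^2*exp(v) + (20*exp(v) - 1)*(-5*exp(2*v) + exp(v) + 2))*exp(v)/(-5*exp(2*v) + exp(v) + 2)^3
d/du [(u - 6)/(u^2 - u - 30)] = -1/(u^2 + 10*u + 25)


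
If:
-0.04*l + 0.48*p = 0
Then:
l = 12.0*p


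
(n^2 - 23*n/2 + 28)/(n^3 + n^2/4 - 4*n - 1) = 2*(2*n^2 - 23*n + 56)/(4*n^3 + n^2 - 16*n - 4)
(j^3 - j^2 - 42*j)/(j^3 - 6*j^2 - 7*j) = (j + 6)/(j + 1)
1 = 1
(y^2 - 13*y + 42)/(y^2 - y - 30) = (y - 7)/(y + 5)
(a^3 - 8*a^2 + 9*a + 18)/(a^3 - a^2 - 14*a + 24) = (a^2 - 5*a - 6)/(a^2 + 2*a - 8)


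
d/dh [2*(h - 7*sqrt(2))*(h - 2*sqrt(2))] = 4*h - 18*sqrt(2)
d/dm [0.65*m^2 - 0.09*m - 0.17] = 1.3*m - 0.09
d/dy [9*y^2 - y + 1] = 18*y - 1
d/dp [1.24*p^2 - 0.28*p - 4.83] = 2.48*p - 0.28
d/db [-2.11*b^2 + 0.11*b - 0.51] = 0.11 - 4.22*b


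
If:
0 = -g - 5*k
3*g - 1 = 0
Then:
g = 1/3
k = -1/15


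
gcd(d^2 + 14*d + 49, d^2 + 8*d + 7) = d + 7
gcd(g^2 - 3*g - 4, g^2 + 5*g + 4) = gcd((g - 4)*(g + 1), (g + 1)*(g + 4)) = g + 1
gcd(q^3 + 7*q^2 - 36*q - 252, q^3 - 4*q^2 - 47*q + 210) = q^2 + q - 42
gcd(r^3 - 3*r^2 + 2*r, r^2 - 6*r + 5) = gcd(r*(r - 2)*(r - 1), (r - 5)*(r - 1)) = r - 1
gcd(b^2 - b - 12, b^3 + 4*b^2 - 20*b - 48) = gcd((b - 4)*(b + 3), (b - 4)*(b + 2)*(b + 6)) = b - 4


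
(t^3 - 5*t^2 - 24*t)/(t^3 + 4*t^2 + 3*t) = (t - 8)/(t + 1)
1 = 1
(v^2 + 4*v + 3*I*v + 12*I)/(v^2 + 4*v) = (v + 3*I)/v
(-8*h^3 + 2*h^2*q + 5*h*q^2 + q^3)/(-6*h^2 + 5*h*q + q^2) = (8*h^2 + 6*h*q + q^2)/(6*h + q)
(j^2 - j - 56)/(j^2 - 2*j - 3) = (-j^2 + j + 56)/(-j^2 + 2*j + 3)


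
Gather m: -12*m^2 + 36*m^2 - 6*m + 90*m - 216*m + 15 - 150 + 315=24*m^2 - 132*m + 180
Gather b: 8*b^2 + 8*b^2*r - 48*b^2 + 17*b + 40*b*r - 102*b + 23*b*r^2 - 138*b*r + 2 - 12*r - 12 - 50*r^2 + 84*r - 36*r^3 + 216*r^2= b^2*(8*r - 40) + b*(23*r^2 - 98*r - 85) - 36*r^3 + 166*r^2 + 72*r - 10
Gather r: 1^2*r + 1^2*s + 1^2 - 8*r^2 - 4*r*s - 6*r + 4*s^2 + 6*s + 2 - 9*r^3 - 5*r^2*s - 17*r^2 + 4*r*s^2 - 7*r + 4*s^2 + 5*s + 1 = -9*r^3 + r^2*(-5*s - 25) + r*(4*s^2 - 4*s - 12) + 8*s^2 + 12*s + 4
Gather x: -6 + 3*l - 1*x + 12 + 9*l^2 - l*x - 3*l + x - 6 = 9*l^2 - l*x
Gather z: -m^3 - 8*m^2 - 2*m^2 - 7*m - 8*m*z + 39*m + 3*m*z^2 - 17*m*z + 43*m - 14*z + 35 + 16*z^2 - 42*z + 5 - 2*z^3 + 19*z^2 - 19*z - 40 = -m^3 - 10*m^2 + 75*m - 2*z^3 + z^2*(3*m + 35) + z*(-25*m - 75)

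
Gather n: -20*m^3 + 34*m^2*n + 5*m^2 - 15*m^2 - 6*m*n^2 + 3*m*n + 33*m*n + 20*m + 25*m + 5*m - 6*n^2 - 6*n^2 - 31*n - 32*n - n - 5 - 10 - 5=-20*m^3 - 10*m^2 + 50*m + n^2*(-6*m - 12) + n*(34*m^2 + 36*m - 64) - 20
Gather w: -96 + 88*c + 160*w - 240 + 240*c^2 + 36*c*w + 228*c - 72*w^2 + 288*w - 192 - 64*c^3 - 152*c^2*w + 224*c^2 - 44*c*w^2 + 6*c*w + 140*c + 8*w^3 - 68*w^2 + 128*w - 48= -64*c^3 + 464*c^2 + 456*c + 8*w^3 + w^2*(-44*c - 140) + w*(-152*c^2 + 42*c + 576) - 576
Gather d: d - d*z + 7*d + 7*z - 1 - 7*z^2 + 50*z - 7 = d*(8 - z) - 7*z^2 + 57*z - 8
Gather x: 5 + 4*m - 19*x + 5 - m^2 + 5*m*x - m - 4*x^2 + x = -m^2 + 3*m - 4*x^2 + x*(5*m - 18) + 10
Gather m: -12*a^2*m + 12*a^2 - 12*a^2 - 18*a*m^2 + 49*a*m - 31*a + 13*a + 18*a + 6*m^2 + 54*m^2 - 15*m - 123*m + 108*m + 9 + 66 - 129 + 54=m^2*(60 - 18*a) + m*(-12*a^2 + 49*a - 30)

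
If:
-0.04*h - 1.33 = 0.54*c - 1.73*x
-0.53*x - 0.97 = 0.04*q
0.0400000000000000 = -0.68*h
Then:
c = 3.2037037037037*x - 2.45860566448802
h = -0.06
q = -13.25*x - 24.25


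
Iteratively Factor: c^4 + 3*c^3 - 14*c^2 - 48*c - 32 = (c + 4)*(c^3 - c^2 - 10*c - 8) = (c - 4)*(c + 4)*(c^2 + 3*c + 2) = (c - 4)*(c + 2)*(c + 4)*(c + 1)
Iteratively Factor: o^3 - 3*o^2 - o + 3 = (o + 1)*(o^2 - 4*o + 3) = (o - 3)*(o + 1)*(o - 1)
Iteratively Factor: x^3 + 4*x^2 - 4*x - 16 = (x - 2)*(x^2 + 6*x + 8) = (x - 2)*(x + 4)*(x + 2)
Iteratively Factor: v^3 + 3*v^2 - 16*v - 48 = (v - 4)*(v^2 + 7*v + 12) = (v - 4)*(v + 4)*(v + 3)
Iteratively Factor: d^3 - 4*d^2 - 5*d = (d - 5)*(d^2 + d) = (d - 5)*(d + 1)*(d)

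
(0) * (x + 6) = 0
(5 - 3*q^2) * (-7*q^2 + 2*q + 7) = 21*q^4 - 6*q^3 - 56*q^2 + 10*q + 35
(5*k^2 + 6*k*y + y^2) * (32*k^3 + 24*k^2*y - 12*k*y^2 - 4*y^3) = 160*k^5 + 312*k^4*y + 116*k^3*y^2 - 68*k^2*y^3 - 36*k*y^4 - 4*y^5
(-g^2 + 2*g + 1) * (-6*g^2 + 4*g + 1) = 6*g^4 - 16*g^3 + g^2 + 6*g + 1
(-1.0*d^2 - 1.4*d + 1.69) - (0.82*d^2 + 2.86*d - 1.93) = -1.82*d^2 - 4.26*d + 3.62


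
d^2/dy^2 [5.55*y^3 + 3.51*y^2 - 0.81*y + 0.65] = 33.3*y + 7.02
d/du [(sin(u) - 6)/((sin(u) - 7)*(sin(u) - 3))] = (12*sin(u) + cos(u)^2 - 40)*cos(u)/((sin(u) - 7)^2*(sin(u) - 3)^2)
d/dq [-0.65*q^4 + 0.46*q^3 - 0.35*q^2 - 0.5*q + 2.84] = -2.6*q^3 + 1.38*q^2 - 0.7*q - 0.5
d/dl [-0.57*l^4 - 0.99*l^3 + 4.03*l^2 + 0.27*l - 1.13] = -2.28*l^3 - 2.97*l^2 + 8.06*l + 0.27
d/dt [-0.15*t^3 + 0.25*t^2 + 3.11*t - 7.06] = -0.45*t^2 + 0.5*t + 3.11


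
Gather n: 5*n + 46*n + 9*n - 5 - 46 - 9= 60*n - 60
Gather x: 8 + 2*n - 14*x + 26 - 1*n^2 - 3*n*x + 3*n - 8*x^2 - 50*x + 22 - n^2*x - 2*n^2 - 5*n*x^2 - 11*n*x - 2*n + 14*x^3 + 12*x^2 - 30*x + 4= -3*n^2 + 3*n + 14*x^3 + x^2*(4 - 5*n) + x*(-n^2 - 14*n - 94) + 60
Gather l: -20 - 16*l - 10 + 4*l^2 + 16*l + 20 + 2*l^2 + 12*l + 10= 6*l^2 + 12*l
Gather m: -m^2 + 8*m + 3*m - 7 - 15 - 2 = -m^2 + 11*m - 24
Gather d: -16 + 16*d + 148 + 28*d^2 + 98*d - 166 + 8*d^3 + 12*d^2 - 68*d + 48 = 8*d^3 + 40*d^2 + 46*d + 14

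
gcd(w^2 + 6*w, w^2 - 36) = w + 6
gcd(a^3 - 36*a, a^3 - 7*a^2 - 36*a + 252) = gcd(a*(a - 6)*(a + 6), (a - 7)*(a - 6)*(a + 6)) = a^2 - 36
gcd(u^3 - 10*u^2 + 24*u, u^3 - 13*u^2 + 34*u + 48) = u - 6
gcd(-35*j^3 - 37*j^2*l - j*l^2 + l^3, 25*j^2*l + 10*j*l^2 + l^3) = 5*j + l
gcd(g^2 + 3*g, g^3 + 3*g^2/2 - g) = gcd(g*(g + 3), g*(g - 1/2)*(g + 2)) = g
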